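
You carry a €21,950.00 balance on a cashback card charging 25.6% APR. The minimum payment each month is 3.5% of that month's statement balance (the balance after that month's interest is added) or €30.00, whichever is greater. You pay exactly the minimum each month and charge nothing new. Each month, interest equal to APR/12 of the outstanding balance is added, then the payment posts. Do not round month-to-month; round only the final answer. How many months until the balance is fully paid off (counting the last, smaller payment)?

Monthly rate r = 25.6%/12 = 2.13333% = 0.0213333.
While 3.5% of the post-interest balance exceeds €30.00, each month B ← (B·(1+r))·(1 − 0.035), i.e. B shrinks by the factor (1+r)·0.965 = 0.98559.
This holds for months 1–225. Entering month 226 the balance is €837.08; 3.5% of the post-interest balance is now below €30.00, so the flat €30.00 minimum applies from here.
From month 226 a fixed €30.00 at rate r clears €837.08 in 43 more payments. Total: 225 + 43 = 268 months.

268 months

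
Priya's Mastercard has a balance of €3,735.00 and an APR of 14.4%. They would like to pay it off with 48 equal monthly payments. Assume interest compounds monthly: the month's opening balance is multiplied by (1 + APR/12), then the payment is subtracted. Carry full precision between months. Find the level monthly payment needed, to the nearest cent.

€102.82

Monthly rate r = 14.4%/12 = 1.2% = 0.012.
Level-payment amortization: P = B₀·r / (1 − (1+r)^(−n)) = 3735.00·0.012 / (1 − 1.012^(−48)).
Denominator 1 − (1+r)^(−48) = 0.435926886.
P = 44.82 / 0.435926886 ≈ 102.82.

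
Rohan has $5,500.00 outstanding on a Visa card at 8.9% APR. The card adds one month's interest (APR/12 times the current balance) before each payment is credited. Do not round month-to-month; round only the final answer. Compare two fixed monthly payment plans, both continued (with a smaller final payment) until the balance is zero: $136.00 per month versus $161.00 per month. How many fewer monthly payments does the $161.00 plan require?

Monthly rate r = 8.9%/12 = 0.741667% = 0.00741667.
At $136.00/mo: n = ⌈−ln(1 − rB₀/P)/ln(1+r)⌉ = 49 payments (last $35.09); total interest = total paid − $5,500.00 = $1,063.09.
At $161.00/mo: 40 payments (last $87.20); total interest $866.20.
Payments saved = 49 − 40 = 9.

9 fewer payments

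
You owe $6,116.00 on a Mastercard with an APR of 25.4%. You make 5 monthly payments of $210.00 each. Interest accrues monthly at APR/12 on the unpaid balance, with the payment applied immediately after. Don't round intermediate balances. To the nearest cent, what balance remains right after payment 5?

$5,695.86

Monthly rate r = 25.4%/12 = 2.11667% = 0.0211667.
Each month: B ← B·(1+r) − $210.00.
Month 1: interest $129.46; balance after payment $6,035.46.
Month 2: interest $127.75; balance after payment $5,953.21.
Month 3: interest $126.01; balance after payment $5,869.22.
Month 4: interest $124.23; balance after payment $5,783.45.
Month 5: interest $122.42; balance after payment $5,695.86.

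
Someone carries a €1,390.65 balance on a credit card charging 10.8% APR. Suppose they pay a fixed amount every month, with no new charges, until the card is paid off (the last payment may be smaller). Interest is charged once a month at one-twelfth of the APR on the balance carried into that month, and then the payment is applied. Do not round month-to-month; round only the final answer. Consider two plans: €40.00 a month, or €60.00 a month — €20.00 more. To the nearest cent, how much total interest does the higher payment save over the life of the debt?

€108.69

Monthly rate r = 10.8%/12 = 0.9% = 0.009.
At €40.00/mo: n = ⌈−ln(1 − rB₀/P)/ln(1+r)⌉ = 42 payments (last €35.38); total interest = total paid − €1,390.65 = €284.73.
At €60.00/mo: 27 payments (last €6.69); total interest €176.04.
Interest saved = €284.73 − €176.04 = €108.69.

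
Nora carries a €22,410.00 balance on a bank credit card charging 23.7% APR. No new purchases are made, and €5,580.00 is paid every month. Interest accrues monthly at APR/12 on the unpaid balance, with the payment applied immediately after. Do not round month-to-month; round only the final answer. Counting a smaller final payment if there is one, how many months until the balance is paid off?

Monthly rate r = 23.7%/12 = 1.975% = 0.01975.
Recurrence: B ← B·(1+r) − €5,580.00.
Month 1: interest €442.60; balance after payment €17,272.60.
Month 2: interest €341.13; balance after payment €12,033.73.
Month 3: interest €237.67; balance after payment €6,691.40.
Month 4: interest €132.16; balance after payment €1,243.55.
Month 5: interest €24.56; balance after payment €0.00.

5 payments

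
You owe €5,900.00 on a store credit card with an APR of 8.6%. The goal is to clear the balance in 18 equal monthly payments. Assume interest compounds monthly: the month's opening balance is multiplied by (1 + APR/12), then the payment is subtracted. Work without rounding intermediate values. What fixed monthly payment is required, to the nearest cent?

€350.55

Monthly rate r = 8.6%/12 = 0.716667% = 0.00716667.
Level-payment amortization: P = B₀·r / (1 − (1+r)^(−n)) = 5900.00·0.00716667 / (1 − 1.00717^(−18)).
Denominator 1 − (1+r)^(−18) = 0.120621567.
P = 42.2833 / 0.120621567 ≈ 350.55.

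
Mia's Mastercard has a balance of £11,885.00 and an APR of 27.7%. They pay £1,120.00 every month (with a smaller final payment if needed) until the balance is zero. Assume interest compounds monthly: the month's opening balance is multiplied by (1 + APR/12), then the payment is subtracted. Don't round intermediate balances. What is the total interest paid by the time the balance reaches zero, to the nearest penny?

£1,907.26

Monthly rate r = 27.7%/12 = 2.30833% = 0.0230833.
Payoff takes n = ⌈−ln(1 − rB₀/P)/ln(1+r)⌉ = ⌈12.312⌉ = 13 payments; the last is £352.26.
Total paid = 12·£1,120.00 + £352.26 = £13,792.26.
Total interest = total paid − principal = £13,792.26 − £11,885.00 = £1,907.26.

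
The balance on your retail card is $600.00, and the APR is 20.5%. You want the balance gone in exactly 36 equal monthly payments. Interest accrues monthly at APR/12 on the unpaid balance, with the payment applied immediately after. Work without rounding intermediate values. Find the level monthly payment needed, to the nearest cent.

Monthly rate r = 20.5%/12 = 1.70833% = 0.0170833.
Level-payment amortization: P = B₀·r / (1 − (1+r)^(−n)) = 600.00·0.0170833 / (1 − 1.01708^(−36)).
Denominator 1 − (1+r)^(−36) = 0.456543681.
P = 10.25 / 0.456543681 ≈ 22.45.

$22.45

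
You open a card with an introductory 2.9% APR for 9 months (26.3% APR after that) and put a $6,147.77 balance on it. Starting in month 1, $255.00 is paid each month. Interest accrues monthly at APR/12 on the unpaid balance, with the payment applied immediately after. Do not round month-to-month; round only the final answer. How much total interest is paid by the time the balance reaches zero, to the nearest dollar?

Promo months 1–9 at r₀ = 2.9%/12 = 0.00241667; months 10+ at r₁ = 26.3%/12 = 0.0219167.
After month 9: iterate B ← B·(1+r₀) − $255.00 for 9 months → $3,965.47.
Then at r₁ with $255.00/mo: n₂ = −ln(1 − r₁·B/P)/ln(1+r₁) ≈ 19.22 → 20 more payments.
Total paid = 28·$255.00 + $57.46 = $7,197.46; interest = $7,197.46 − $6,147.77 = $1,049.69.

$1,050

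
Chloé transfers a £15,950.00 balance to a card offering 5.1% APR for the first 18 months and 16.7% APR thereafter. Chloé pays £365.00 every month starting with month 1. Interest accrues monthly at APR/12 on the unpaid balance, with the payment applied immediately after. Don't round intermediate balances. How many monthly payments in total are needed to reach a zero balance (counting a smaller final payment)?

55 months

Promo months 1–18 at r₀ = 5.1%/12 = 0.00425; months 19+ at r₁ = 16.7%/12 = 0.0139167.
After month 18: iterate B ← B·(1+r₀) − £365.00 for 18 months → £10,402.46.
Then at r₁ with £365.00/mo: n₂ = −ln(1 − r₁·B/P)/ln(1+r₁) ≈ 36.55 → 37 more payments.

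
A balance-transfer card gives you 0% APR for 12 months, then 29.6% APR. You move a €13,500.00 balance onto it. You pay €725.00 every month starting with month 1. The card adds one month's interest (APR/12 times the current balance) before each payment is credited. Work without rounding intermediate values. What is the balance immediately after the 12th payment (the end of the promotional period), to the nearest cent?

€4,800.00

Promo months 1–12 at r₀ = 0%/12 = 0; months 13+ at r₁ = 29.6%/12 = 0.0246667.
After month 12 (no interest yet): B = €13,500.00 − 12·€725.00 = €4,800.00.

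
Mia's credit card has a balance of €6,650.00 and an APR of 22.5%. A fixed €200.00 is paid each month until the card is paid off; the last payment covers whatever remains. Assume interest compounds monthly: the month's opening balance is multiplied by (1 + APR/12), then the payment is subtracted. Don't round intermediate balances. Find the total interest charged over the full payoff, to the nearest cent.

€3,865.64

Monthly rate r = 22.5%/12 = 1.875% = 0.01875.
Payoff takes n = ⌈−ln(1 − rB₀/P)/ln(1+r)⌉ = ⌈52.576⌉ = 53 payments; the last is €115.64.
Total paid = 52·€200.00 + €115.64 = €10,515.64.
Total interest = total paid − principal = €10,515.64 − €6,650.00 = €3,865.64.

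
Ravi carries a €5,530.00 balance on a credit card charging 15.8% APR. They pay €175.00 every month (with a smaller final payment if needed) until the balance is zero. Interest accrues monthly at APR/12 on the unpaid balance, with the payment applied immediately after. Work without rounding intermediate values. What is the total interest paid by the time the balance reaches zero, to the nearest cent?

Monthly rate r = 15.8%/12 = 1.31667% = 0.0131667.
Payoff takes n = ⌈−ln(1 − rB₀/P)/ln(1+r)⌉ = ⌈41.127⌉ = 42 payments; the last is €22.31.
Total paid = 41·€175.00 + €22.31 = €7,197.31.
Total interest = total paid − principal = €7,197.31 − €5,530.00 = €1,667.31.

€1,667.31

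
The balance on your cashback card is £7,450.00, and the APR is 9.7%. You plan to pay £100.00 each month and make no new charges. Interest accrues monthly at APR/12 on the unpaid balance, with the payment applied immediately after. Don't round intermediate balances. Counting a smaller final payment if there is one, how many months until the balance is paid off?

Monthly rate r = 9.7%/12 = 0.808333% = 0.00808333.
Recurrence: B ← B·(1+r) − £100.00.
Month 1: interest £60.22; balance after payment £7,410.22.
Month 2: interest £59.90; balance after payment £7,370.12.
Closed form: n = −ln(1 − rB₀/P)/ln(1+r) = −ln(0.39779)/ln(1.00808) ≈ 114.501, so the balance reaches zero during payment 115.

115 payments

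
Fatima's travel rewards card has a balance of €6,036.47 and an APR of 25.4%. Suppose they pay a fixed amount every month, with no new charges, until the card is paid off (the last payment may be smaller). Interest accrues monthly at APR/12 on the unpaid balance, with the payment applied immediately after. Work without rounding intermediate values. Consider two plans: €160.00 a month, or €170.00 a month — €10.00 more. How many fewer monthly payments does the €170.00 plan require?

10 fewer payments

Monthly rate r = 25.4%/12 = 2.11667% = 0.0211667.
At €160.00/mo: n = ⌈−ln(1 − rB₀/P)/ln(1+r)⌉ = 77 payments (last €80.31); total interest = total paid − €6,036.47 = €6,203.84.
At €170.00/mo: 67 payments (last €83.99); total interest €5,267.52.
Payments saved = 77 − 67 = 10.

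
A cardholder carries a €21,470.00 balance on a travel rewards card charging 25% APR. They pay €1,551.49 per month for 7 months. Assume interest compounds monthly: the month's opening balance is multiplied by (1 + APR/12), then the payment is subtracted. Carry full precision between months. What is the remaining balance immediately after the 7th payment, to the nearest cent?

€13,240.40

Monthly rate r = 25%/12 = 2.08333% = 0.0208333.
Each month: B ← B·(1+r) − €1,551.49.
Month 1: interest €447.29; balance after payment €20,365.80.
Month 2: interest €424.29; balance after payment €19,238.60.
Month 3: interest €400.80; balance after payment €18,087.91.
Month 4: interest €376.83; balance after payment €16,913.25.
Month 5: interest €352.36; balance after payment €15,714.12.
Month 6: interest €327.38; balance after payment €14,490.01.
Month 7: interest €301.88; balance after payment €13,240.40.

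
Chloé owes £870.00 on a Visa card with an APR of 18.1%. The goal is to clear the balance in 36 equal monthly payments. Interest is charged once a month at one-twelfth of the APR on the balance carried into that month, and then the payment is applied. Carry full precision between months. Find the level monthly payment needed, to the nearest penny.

Monthly rate r = 18.1%/12 = 1.50833% = 0.0150833.
Level-payment amortization: P = B₀·r / (1 − (1+r)^(−n)) = 870.00·0.0150833 / (1 − 1.01508^(−36)).
Denominator 1 − (1+r)^(−36) = 0.41663697.
P = 13.1225 / 0.41663697 ≈ 31.50.

£31.50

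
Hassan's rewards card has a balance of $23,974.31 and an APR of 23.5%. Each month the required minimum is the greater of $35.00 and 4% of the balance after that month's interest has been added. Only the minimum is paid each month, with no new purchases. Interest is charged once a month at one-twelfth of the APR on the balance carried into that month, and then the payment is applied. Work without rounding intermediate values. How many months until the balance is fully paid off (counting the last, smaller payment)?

190 months

Monthly rate r = 23.5%/12 = 1.95833% = 0.0195833.
While 4% of the post-interest balance exceeds $35.00, each month B ← (B·(1+r))·(1 − 0.04), i.e. B shrinks by the factor (1+r)·0.96 = 0.9788.
This holds for months 1–156. Entering month 157 the balance is $847.24; 4% of the post-interest balance is now below $35.00, so the flat $35.00 minimum applies from here.
From month 157 a fixed $35.00 at rate r clears $847.24 in 34 more payments. Total: 156 + 34 = 190 months.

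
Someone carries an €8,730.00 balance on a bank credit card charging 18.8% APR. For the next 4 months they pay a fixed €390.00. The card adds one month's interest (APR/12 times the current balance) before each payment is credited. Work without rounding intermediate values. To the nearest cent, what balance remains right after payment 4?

€7,693.03

Monthly rate r = 18.8%/12 = 1.56667% = 0.0156667.
Each month: B ← B·(1+r) − €390.00.
Month 1: interest €136.77; balance after payment €8,476.77.
Month 2: interest €132.80; balance after payment €8,219.57.
Month 3: interest €128.77; balance after payment €7,958.35.
Month 4: interest €124.68; balance after payment €7,693.03.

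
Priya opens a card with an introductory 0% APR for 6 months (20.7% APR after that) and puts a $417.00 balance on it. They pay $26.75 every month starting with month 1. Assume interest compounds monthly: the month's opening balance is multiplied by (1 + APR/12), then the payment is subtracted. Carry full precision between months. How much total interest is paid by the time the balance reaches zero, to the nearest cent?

Promo months 1–6 at r₀ = 0%/12 = 0; months 7+ at r₁ = 20.7%/12 = 0.01725.
After month 6 (no interest yet): B = $417.00 − 6·$26.75 = $256.50.
Then at r₁ with $26.75/mo: n₂ = −ln(1 − r₁·B/P)/ln(1+r₁) ≈ 10.57 → 11 more payments.
Total paid = 16·$26.75 + $15.35 = $443.35; interest = $443.35 − $417.00 = $26.35.

$26.35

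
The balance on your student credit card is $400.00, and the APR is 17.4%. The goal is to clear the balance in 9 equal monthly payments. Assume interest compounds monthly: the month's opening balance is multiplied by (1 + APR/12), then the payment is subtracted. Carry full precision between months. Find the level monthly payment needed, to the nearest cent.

$47.73

Monthly rate r = 17.4%/12 = 1.45% = 0.0145.
Level-payment amortization: P = B₀·r / (1 − (1+r)^(−n)) = 400.00·0.0145 / (1 − 1.0145^(−9)).
Denominator 1 − (1+r)^(−9) = 0.121520689.
P = 5.8 / 0.121520689 ≈ 47.73.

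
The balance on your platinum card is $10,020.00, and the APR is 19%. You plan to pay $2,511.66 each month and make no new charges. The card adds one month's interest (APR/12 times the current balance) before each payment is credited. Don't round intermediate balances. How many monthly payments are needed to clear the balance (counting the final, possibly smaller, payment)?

5 months

Monthly rate r = 19%/12 = 1.58333% = 0.0158333.
Recurrence: B ← B·(1+r) − $2,511.66.
Month 1: interest $158.65; balance after payment $7,666.99.
Month 2: interest $121.39; balance after payment $5,276.72.
Month 3: interest $83.55; balance after payment $2,848.61.
Month 4: interest $45.10; balance after payment $382.06.
Month 5: interest $6.05; balance after payment $0.00.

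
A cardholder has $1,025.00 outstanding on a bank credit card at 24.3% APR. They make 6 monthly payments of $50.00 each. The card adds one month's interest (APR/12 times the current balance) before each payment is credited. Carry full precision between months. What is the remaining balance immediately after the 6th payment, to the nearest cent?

$840.41

Monthly rate r = 24.3%/12 = 2.025% = 0.02025.
Each month: B ← B·(1+r) − $50.00.
Month 1: interest $20.76; balance after payment $995.76.
Month 2: interest $20.16; balance after payment $965.92.
Month 3: interest $19.56; balance after payment $935.48.
Month 4: interest $18.94; balance after payment $904.42.
Month 5: interest $18.31; balance after payment $872.74.
Month 6: interest $17.67; balance after payment $840.41.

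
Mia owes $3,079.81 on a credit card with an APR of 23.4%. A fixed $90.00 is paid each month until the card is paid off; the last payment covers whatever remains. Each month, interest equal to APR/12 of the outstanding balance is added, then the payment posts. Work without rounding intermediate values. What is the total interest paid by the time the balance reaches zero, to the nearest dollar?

Monthly rate r = 23.4%/12 = 1.95% = 0.0195.
Payoff takes n = ⌈−ln(1 − rB₀/P)/ln(1+r)⌉ = ⌈56.984⌉ = 57 payments; the last is $88.56.
Total paid = 56·$90.00 + $88.56 = $5,128.56.
Total interest = total paid − principal = $5,128.56 − $3,079.81 = $2,048.75.

$2,049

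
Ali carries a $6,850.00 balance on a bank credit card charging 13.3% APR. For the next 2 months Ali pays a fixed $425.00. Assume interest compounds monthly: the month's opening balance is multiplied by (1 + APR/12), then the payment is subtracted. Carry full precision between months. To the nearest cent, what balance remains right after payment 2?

Monthly rate r = 13.3%/12 = 1.10833% = 0.0110833.
Each month: B ← B·(1+r) − $425.00.
Month 1: interest $75.92; balance after payment $6,500.92.
Month 2: interest $72.05; balance after payment $6,147.97.

$6,147.97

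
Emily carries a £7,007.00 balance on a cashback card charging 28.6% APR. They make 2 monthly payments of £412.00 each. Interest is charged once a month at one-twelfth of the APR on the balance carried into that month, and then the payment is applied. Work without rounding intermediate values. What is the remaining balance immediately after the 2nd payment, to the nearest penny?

Monthly rate r = 28.6%/12 = 2.38333% = 0.0238333.
Each month: B ← B·(1+r) − £412.00.
Month 1: interest £167.00; balance after payment £6,762.00.
Month 2: interest £161.16; balance after payment £6,511.16.

£6,511.16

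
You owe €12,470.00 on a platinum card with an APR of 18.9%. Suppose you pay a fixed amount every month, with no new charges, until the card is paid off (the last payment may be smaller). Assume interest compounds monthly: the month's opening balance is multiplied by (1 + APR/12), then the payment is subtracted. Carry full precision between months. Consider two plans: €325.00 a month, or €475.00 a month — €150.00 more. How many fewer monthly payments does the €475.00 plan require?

25 fewer payments

Monthly rate r = 18.9%/12 = 1.575% = 0.01575.
At €325.00/mo: n = ⌈−ln(1 − rB₀/P)/ln(1+r)⌉ = 60 payments (last €107.24); total interest = total paid − €12,470.00 = €6,812.24.
At €475.00/mo: 35 payments (last €67.93); total interest €3,747.93.
Payments saved = 60 − 35 = 25.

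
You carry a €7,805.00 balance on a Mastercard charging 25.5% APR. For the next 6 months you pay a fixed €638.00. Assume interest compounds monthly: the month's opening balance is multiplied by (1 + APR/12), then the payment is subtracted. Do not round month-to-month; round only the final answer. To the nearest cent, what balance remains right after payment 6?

Monthly rate r = 25.5%/12 = 2.125% = 0.02125.
Each month: B ← B·(1+r) − €638.00.
Month 1: interest €165.86; balance after payment €7,332.86.
Month 2: interest €155.82; balance after payment €6,850.68.
Month 3: interest €145.58; balance after payment €6,358.26.
Month 4: interest €135.11; balance after payment €5,855.37.
Month 5: interest €124.43; balance after payment €5,341.80.
Month 6: interest €113.51; balance after payment €4,817.31.

€4,817.31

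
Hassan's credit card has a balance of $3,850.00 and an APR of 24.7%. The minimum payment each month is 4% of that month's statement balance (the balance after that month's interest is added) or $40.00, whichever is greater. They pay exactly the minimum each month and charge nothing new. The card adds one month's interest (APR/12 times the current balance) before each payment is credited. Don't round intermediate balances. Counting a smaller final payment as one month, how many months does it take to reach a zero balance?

Monthly rate r = 24.7%/12 = 2.05833% = 0.0205833.
While 4% of the post-interest balance exceeds $40.00, each month B ← (B·(1+r))·(1 − 0.04), i.e. B shrinks by the factor (1+r)·0.96 = 0.97976.
This holds for months 1–67. Entering month 68 the balance is $978.32; 4% of the post-interest balance is now below $40.00, so the flat $40.00 minimum applies from here.
From month 68 a fixed $40.00 at rate r clears $978.32 in 35 more payments. Total: 67 + 35 = 102 months.

102 months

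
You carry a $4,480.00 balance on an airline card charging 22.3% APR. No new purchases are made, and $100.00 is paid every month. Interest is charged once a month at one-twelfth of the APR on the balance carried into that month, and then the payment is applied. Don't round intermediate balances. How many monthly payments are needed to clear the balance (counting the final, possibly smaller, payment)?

98 payments

Monthly rate r = 22.3%/12 = 1.85833% = 0.0185833.
Recurrence: B ← B·(1+r) − $100.00.
Month 1: interest $83.25; balance after payment $4,463.25.
Month 2: interest $82.94; balance after payment $4,446.20.
Closed form: n = −ln(1 − rB₀/P)/ln(1+r) = −ln(0.16747)/ln(1.01858) ≈ 97.051, so the balance reaches zero during payment 98.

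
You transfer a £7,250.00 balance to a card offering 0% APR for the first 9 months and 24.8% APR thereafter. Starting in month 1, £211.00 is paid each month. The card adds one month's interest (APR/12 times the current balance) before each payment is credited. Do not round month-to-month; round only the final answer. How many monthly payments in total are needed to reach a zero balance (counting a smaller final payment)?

46 months

Promo months 1–9 at r₀ = 0%/12 = 0; months 10+ at r₁ = 24.8%/12 = 0.0206667.
After month 9 (no interest yet): B = £7,250.00 − 9·£211.00 = £5,351.00.
Then at r₁ with £211.00/mo: n₂ = −ln(1 − r₁·B/P)/ln(1+r₁) ≈ 36.30 → 37 more payments.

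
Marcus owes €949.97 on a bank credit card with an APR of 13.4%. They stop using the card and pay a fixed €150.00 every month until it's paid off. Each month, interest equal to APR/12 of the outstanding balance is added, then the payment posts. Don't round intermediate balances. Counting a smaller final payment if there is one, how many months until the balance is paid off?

7 months

Monthly rate r = 13.4%/12 = 1.11667% = 0.0111667.
Recurrence: B ← B·(1+r) − €150.00.
Month 1: interest €10.61; balance after payment €810.58.
Month 2: interest €9.05; balance after payment €669.63.
Closed form: n = −ln(1 − rB₀/P)/ln(1+r) = −ln(0.92928)/ln(1.01117) ≈ 6.605, so the balance reaches zero during payment 7.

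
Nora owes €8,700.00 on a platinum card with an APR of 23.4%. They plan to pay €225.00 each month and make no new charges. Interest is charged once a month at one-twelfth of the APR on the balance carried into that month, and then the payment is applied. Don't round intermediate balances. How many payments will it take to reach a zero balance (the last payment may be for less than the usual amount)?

Monthly rate r = 23.4%/12 = 1.95% = 0.0195.
Recurrence: B ← B·(1+r) − €225.00.
Month 1: interest €169.65; balance after payment €8,644.65.
Month 2: interest €168.57; balance after payment €8,588.22.
Closed form: n = −ln(1 − rB₀/P)/ln(1+r) = −ln(0.246)/ln(1.0195) ≈ 72.618, so the balance reaches zero during payment 73.

73 payments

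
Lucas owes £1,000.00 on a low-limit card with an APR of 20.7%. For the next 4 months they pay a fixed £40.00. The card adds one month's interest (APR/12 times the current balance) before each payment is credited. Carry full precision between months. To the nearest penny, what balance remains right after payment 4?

Monthly rate r = 20.7%/12 = 1.725% = 0.01725.
Each month: B ← B·(1+r) − £40.00.
Month 1: interest £17.25; balance after payment £977.25.
Month 2: interest £16.86; balance after payment £954.11.
Month 3: interest £16.46; balance after payment £930.57.
Month 4: interest £16.05; balance after payment £906.62.

£906.62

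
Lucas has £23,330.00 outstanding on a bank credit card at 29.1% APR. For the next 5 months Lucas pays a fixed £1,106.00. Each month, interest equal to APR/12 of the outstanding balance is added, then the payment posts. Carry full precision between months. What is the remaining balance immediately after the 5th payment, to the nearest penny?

Monthly rate r = 29.1%/12 = 2.425% = 0.02425.
Each month: B ← B·(1+r) − £1,106.00.
Month 1: interest £565.75; balance after payment £22,789.75.
Month 2: interest £552.65; balance after payment £22,236.40.
Month 3: interest £539.23; balance after payment £21,669.64.
Month 4: interest £525.49; balance after payment £21,089.13.
Month 5: interest £511.41; balance after payment £20,494.54.

£20,494.54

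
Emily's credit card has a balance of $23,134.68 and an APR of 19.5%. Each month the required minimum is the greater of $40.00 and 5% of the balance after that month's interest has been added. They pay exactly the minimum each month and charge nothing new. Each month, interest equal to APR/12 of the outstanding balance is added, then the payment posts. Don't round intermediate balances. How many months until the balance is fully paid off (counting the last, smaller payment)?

Monthly rate r = 19.5%/12 = 1.625% = 0.01625.
While 5% of the post-interest balance exceeds $40.00, each month B ← (B·(1+r))·(1 − 0.05), i.e. B shrinks by the factor (1+r)·0.95 = 0.96544.
This holds for months 1–97. Entering month 98 the balance is $762.97; 5% of the post-interest balance is now below $40.00, so the flat $40.00 minimum applies from here.
From month 98 a fixed $40.00 at rate r clears $762.97 in 24 more payments. Total: 97 + 24 = 121 months.

121 months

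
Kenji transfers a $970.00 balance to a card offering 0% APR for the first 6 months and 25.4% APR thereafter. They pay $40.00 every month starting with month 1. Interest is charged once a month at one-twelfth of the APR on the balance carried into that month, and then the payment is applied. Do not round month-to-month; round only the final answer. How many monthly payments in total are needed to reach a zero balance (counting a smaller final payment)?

30 payments

Promo months 1–6 at r₀ = 0%/12 = 0; months 7+ at r₁ = 25.4%/12 = 0.0211667.
After month 6 (no interest yet): B = $970.00 − 6·$40.00 = $730.00.
Then at r₁ with $40.00/mo: n₂ = −ln(1 − r₁·B/P)/ln(1+r₁) ≈ 23.31 → 24 more payments.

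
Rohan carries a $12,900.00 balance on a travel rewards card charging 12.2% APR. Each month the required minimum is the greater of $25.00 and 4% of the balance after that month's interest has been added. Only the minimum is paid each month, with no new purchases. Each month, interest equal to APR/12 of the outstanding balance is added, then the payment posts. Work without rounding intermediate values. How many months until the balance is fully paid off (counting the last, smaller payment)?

128 months

Monthly rate r = 12.2%/12 = 1.01667% = 0.0101667.
While 4% of the post-interest balance exceeds $25.00, each month B ← (B·(1+r))·(1 − 0.04), i.e. B shrinks by the factor (1+r)·0.96 = 0.96976.
This holds for months 1–99. Entering month 100 the balance is $617.10; 4% of the post-interest balance is now below $25.00, so the flat $25.00 minimum applies from here.
From month 100 a fixed $25.00 at rate r clears $617.10 in 29 more payments. Total: 99 + 29 = 128 months.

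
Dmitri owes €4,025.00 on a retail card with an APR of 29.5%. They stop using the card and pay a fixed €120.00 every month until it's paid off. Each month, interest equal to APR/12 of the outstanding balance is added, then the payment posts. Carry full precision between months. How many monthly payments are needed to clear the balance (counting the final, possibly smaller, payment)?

Monthly rate r = 29.5%/12 = 2.45833% = 0.0245833.
Recurrence: B ← B·(1+r) − €120.00.
Month 1: interest €98.95; balance after payment €4,003.95.
Month 2: interest €98.43; balance after payment €3,982.38.
Closed form: n = −ln(1 − rB₀/P)/ln(1+r) = −ln(0.17543)/ln(1.02458) ≈ 71.666, so the balance reaches zero during payment 72.

72 payments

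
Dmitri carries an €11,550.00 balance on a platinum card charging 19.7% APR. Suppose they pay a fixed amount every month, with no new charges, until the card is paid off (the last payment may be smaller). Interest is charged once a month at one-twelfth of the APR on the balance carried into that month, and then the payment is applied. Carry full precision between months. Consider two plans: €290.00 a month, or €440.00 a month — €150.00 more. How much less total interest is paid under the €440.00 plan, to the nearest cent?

€3,658.89

Monthly rate r = 19.7%/12 = 1.64167% = 0.0164167.
At €290.00/mo: n = ⌈−ln(1 − rB₀/P)/ln(1+r)⌉ = 66 payments (last €43.47); total interest = total paid − €11,550.00 = €7,343.47.
At €440.00/mo: 35 payments (last €274.58); total interest €3,684.58.
Interest saved = €7,343.47 − €3,684.58 = €3,658.89.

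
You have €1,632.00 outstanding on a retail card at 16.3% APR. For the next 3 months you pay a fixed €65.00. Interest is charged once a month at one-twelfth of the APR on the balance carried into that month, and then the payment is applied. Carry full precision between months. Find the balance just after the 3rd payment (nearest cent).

Monthly rate r = 16.3%/12 = 1.35833% = 0.0135833.
Each month: B ← B·(1+r) − €65.00.
Month 1: interest €22.17; balance after payment €1,589.17.
Month 2: interest €21.59; balance after payment €1,545.75.
Month 3: interest €21.00; balance after payment €1,501.75.

€1,501.75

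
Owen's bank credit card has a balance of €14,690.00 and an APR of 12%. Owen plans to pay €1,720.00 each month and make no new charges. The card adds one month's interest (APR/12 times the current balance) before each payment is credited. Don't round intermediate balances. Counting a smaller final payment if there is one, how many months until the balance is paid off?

Monthly rate r = 12%/12 = 1% = 0.01.
Recurrence: B ← B·(1+r) − €1,720.00.
Month 1: interest €146.90; balance after payment €13,116.90.
Month 2: interest €131.17; balance after payment €11,528.07.
Closed form: n = −ln(1 − rB₀/P)/ln(1+r) = −ln(0.91459)/ln(1.01) ≈ 8.972, so the balance reaches zero during payment 9.

9 payments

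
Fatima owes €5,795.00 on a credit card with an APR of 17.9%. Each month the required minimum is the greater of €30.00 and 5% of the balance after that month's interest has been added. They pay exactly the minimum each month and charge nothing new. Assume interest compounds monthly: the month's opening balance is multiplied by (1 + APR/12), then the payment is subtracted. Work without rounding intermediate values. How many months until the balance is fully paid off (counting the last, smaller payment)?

87 months

Monthly rate r = 17.9%/12 = 1.49167% = 0.0149167.
While 5% of the post-interest balance exceeds €30.00, each month B ← (B·(1+r))·(1 − 0.05), i.e. B shrinks by the factor (1+r)·0.95 = 0.96417.
This holds for months 1–63. Entering month 64 the balance is €581.77; 5% of the post-interest balance is now below €30.00, so the flat €30.00 minimum applies from here.
From month 64 a fixed €30.00 at rate r clears €581.77 in 24 more payments. Total: 63 + 24 = 87 months.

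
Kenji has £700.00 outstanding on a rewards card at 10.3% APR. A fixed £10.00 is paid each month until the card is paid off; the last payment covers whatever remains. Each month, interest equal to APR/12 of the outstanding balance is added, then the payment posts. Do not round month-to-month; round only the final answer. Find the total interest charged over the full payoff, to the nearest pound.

£375

Monthly rate r = 10.3%/12 = 0.858333% = 0.00858333.
Payoff takes n = ⌈−ln(1 − rB₀/P)/ln(1+r)⌉ = ⌈107.454⌉ = 108 payments; the last is £4.55.
Total paid = 107·£10.00 + £4.55 = £1,074.55.
Total interest = total paid − principal = £1,074.55 − £700.00 = £374.55.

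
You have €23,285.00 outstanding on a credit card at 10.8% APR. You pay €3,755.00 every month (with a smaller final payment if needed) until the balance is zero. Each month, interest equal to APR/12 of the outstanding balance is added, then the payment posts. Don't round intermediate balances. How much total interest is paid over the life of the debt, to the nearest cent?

€786.73

Monthly rate r = 10.8%/12 = 0.9% = 0.009.
Payoff takes n = ⌈−ln(1 − rB₀/P)/ln(1+r)⌉ = ⌈6.409⌉ = 7 payments; the last is €1,541.73.
Total paid = 6·€3,755.00 + €1,541.73 = €24,071.73.
Total interest = total paid − principal = €24,071.73 − €23,285.00 = €786.73.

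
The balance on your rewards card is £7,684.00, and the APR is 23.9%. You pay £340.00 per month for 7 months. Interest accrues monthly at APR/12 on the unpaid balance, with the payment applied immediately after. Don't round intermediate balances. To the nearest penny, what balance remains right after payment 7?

£6,294.43

Monthly rate r = 23.9%/12 = 1.99167% = 0.0199167.
Each month: B ← B·(1+r) − £340.00.
Month 1: interest £153.04; balance after payment £7,497.04.
Month 2: interest £149.32; balance after payment £7,306.36.
Month 3: interest £145.52; balance after payment £7,111.87.
Month 4: interest £141.64; balance after payment £6,913.52.
Month 5: interest £137.69; balance after payment £6,711.21.
Month 6: interest £133.66; balance after payment £6,504.88.
Month 7: interest £129.56; balance after payment £6,294.43.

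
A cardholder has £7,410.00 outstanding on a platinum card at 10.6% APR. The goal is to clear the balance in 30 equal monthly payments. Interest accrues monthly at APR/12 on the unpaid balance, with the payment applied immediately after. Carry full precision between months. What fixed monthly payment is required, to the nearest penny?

Monthly rate r = 10.6%/12 = 0.883333% = 0.00883333.
Level-payment amortization: P = B₀·r / (1 − (1+r)^(−n)) = 7410.00·0.00883333 / (1 − 1.00883^(−30)).
Denominator 1 − (1+r)^(−30) = 0.231900833.
P = 65.455 / 0.231900833 ≈ 282.25.

£282.25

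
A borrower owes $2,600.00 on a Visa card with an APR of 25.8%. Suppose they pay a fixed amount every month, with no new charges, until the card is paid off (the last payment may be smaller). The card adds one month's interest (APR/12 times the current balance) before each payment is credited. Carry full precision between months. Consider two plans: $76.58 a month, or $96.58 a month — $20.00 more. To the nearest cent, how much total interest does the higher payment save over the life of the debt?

Monthly rate r = 25.8%/12 = 2.15% = 0.0215.
At $76.58/mo: n = ⌈−ln(1 − rB₀/P)/ln(1+r)⌉ = 62 payments (last $41.85); total interest = total paid − $2,600.00 = $2,113.23.
At $96.58/mo: 41 payments (last $62.66); total interest $1,325.86.
Interest saved = $2,113.23 − $1,325.86 = $787.37.

$787.37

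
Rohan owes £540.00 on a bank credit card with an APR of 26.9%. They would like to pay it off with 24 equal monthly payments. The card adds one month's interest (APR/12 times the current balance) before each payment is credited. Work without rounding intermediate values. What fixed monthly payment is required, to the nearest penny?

£29.34

Monthly rate r = 26.9%/12 = 2.24167% = 0.0224167.
Level-payment amortization: P = B₀·r / (1 − (1+r)^(−n)) = 540.00·0.0224167 / (1 − 1.02242^(−24)).
Denominator 1 − (1+r)^(−24) = 0.412605454.
P = 12.105 / 0.412605454 ≈ 29.34.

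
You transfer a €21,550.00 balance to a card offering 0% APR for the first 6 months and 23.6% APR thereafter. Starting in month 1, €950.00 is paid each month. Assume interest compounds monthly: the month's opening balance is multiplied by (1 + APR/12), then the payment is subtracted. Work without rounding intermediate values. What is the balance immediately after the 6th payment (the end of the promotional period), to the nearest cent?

€15,850.00

Promo months 1–6 at r₀ = 0%/12 = 0; months 7+ at r₁ = 23.6%/12 = 0.0196667.
After month 6 (no interest yet): B = €21,550.00 − 6·€950.00 = €15,850.00.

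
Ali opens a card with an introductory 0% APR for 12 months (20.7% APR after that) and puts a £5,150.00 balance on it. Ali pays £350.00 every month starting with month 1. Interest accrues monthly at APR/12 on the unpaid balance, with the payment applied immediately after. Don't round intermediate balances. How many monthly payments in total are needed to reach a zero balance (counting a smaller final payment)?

15 payments

Promo months 1–12 at r₀ = 0%/12 = 0; months 13+ at r₁ = 20.7%/12 = 0.01725.
After month 12 (no interest yet): B = £5,150.00 − 12·£350.00 = £950.00.
Then at r₁ with £350.00/mo: n₂ = −ln(1 − r₁·B/P)/ln(1+r₁) ≈ 2.80 → 3 more payments.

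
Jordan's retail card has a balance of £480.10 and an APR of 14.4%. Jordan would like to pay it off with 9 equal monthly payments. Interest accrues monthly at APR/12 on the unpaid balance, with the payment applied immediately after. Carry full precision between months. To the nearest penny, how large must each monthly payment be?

Monthly rate r = 14.4%/12 = 1.2% = 0.012.
Level-payment amortization: P = B₀·r / (1 − (1+r)^(−n)) = 480.10·0.012 / (1 − 1.012^(−9)).
Denominator 1 − (1+r)^(−9) = 0.101795167.
P = 5.7612 / 0.101795167 ≈ 56.60.

£56.60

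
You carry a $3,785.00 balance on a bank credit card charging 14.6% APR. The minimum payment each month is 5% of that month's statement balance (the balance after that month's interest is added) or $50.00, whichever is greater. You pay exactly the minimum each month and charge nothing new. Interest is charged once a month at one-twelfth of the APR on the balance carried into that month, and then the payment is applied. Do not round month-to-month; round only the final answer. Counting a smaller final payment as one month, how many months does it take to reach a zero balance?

Monthly rate r = 14.6%/12 = 1.21667% = 0.0121667.
While 5% of the post-interest balance exceeds $50.00, each month B ← (B·(1+r))·(1 − 0.05), i.e. B shrinks by the factor (1+r)·0.95 = 0.96156.
This holds for months 1–35. Entering month 36 the balance is $959.87; 5% of the post-interest balance is now below $50.00, so the flat $50.00 minimum applies from here.
From month 36 a fixed $50.00 at rate r clears $959.87 in 22 more payments. Total: 35 + 22 = 57 months.

57 months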